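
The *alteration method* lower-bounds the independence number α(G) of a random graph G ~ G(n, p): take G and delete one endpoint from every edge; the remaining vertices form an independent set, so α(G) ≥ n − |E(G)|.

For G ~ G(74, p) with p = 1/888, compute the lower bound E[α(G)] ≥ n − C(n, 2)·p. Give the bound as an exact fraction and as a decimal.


E[|E(G)|] = C(74, 2)·p = 2701 · (1/888) = 73/24.
E[α(G)] ≥ n − E[|E(G)|] = 74 − 73/24 = 1703/24.
Numerically: ≈ 70.958333.
(This is only a lower bound; the true E[α(G)] may be larger.)

E[α(G)] ≥ 1703/24 ≈ 70.958333.


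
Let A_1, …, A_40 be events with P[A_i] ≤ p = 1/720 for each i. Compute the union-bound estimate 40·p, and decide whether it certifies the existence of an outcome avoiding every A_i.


Union bound: P[∪_{i=1}^{40} A_i] ≤ Σ_i P[A_i] ≤ 40·p = 40·(1/720) = 1/18.
Numerically: 1/18 ≈ 0.055556.
Is 1/18 < 1? YES.
Since P[∪ A_i] ≤ 1/18 < 1, the complement has P[∩ A_i^c] ≥ 1 − 1/18 = 17/18 > 0, so some outcome avoids every A_i.

40·p = 1/18 ≈ 0.055556; existence CERTIFIED by the union bound.


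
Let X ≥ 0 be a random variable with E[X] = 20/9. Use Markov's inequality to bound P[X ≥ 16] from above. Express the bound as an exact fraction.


μ = E[X] = 20/9, a = 16.
Markov: P[X ≥ 16] ≤ μ/a = (20/9)/16 = 5/36.
Numerically: ≈ 0.139.
(Since a = 16 > μ = 2.222, the bound 5/36 is < 1 and informative.)

P[X ≥ 16] ≤ 5/36 ≈ 0.139.


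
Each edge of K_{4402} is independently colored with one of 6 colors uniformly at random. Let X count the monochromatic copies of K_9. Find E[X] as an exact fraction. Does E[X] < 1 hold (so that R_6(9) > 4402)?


E[X] = C(4402, 9) · 6^{1 − 36} = 1696419745356657449393393700 · 6^{−35} = 1696419745356657449393393700/1719070799748422591028658176.
As a reduced fraction: E[X] = 141368312113054787449449475/143255899979035215919054848 ≈ 0.986824.
Is E[X] < 1? YES.
Since E[X] < 1, there exists a 6-coloring of K_{4402} with no monochromatic K_9; hence R_6(9) > 4402.

E[X] = 141368312113054787449449475/143255899979035215919054848 ≈ 0.986824; E[X] < 1, so R_6(9) > 4402.


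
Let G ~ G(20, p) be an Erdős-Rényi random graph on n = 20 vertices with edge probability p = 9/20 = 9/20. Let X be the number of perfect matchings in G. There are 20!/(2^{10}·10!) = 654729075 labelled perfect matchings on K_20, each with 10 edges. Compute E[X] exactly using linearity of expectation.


K_20 has 20!/(2^{10}·10!) = 654729075 labelled perfect matchings.
For each such perfect matching H, let X_H = 1 if all 10 edges of H are present in G. Then P[X_H = 1] = p^{10} = (9/20)^{10} = 3486784401/10240000000000.
By linearity of expectation: E[X] = Σ_H E[X_H] = 654729075 · p^{10} = 654729075 · 3486784401/10240000000000 = 91315965023646363/409600000000.
Numerically: E[X] ≈ 2.229e+05.

E[X] = 654729075 · (9/20)^{10} = 91315965023646363/409600000000 ≈ 2.229e+05.


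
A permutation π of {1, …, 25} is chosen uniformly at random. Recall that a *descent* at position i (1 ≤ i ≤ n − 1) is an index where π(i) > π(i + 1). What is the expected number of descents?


Write X = Σ X_I over i = 1, …, 24, with X_I the indicator of one descent.
There are 24 indicators.
For each fixed i, the pair (π(i), π(i+1)) is a uniformly random ordered pair of distinct values from {1, …, 25}; by symmetry P[π(i) > π(i+1)] = 1/2.
By linearity: E[X] = 24 · (1/2) = (25 − 1) · (1/2) = 12 ≈ 12.000000.

E[X] = 12 = 12.000000.


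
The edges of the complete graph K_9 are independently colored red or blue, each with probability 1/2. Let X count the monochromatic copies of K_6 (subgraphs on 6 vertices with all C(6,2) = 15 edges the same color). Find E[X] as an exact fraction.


Let X = Σ_S X_S over the C(9, 6) = 84 subsets S of size 6, where X_S = 1 if the K_6 on S is monochromatic.
For a fixed S, the K_6 on S has C(6, 2) = 15 edges. P[all 15 edges red] = (1/2)^15, and likewise for blue, so P[monochromatic] = 2·(1/2)^15 = 2^{1 − 15} = 1/16384.
By linearity of expectation: E[X] = C(9, 6) · 2^{1 − 15} = 84 · 1/16384 = 21/4096.
Numerically: E[X] ≈ 0.0051.

E[X] = C(9,6)·2^(1−C(6,2)) = 21/4096 ≈ 0.0051.


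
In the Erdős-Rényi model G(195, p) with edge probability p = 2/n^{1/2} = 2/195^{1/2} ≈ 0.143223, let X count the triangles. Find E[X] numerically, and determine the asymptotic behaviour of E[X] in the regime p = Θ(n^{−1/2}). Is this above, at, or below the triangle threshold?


Number of potential triangles: C(195, 3) = 1216865.
Each occurs with probability p³ ≈ (0.143223)³ ≈ 2.93790718e-03.
By linearity: E[X] = C(195, 3)·p³ ≈ 1216865 · 2.93790718e-03 ≈ 3575.036415.
Since α = 1/2 < 1, p = c/n^{1/2} ≫ 1/n is above the triangle threshold p ~ 1/n. Asymptotically E[X] ~ (c³/6)·n^{3(1−α)} = (2³/6)·n^{1.5} → ∞; triangles are abundant w.h.p.

E[X] ≈ 3575.036415; in regime p = Θ(1/n^{1/2}) E[X] diverges (above the triangle threshold p ~ 1/n).


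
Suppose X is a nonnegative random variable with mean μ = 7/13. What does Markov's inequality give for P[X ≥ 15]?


μ = E[X] = 7/13, a = 15.
Markov: P[X ≥ 15] ≤ μ/a = (7/13)/15 = 7/195.
Numerically: ≈ 0.03590.
(Since a = 15 > μ = 0.53846, the bound 7/195 is < 1 and informative.)

P[X ≥ 15] ≤ 7/195 ≈ 0.03590.


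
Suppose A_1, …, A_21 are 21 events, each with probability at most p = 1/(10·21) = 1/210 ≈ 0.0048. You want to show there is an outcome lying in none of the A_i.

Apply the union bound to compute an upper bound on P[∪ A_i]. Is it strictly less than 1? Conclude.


Union bound: P[∪_{i=1}^{21} A_i] ≤ Σ_i P[A_i] ≤ 21·p = 21·(1/210) = 1/10.
Numerically: 1/10 ≈ 0.1000.
Is 1/10 < 1? YES.
Since P[∪ A_i] ≤ 1/10 < 1, the complement has P[∩ A_i^c] ≥ 1 − 1/10 = 9/10 > 0, so some outcome avoids every A_i.

21·p = 1/10 ≈ 0.1000; existence CERTIFIED by the union bound.


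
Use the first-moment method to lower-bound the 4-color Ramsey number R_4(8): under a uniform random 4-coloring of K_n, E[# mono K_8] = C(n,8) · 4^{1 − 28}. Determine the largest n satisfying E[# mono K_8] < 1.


We need C(n, 8) · 4^{1 − 28} < 1, i.e. C(n, 8) < 4^{28 − 1} = 18014398509481984.
Check values of n near the boundary:
  n = 407: C(407, 8) = 17424959239309050; 17424959239309050 < 18014398509481984? YES
  n = 408: C(408, 8) = 17773458424095231; 17773458424095231 < 18014398509481984? YES
  n = 409: C(409, 8) = 18128041135797879; 18128041135797879 < 18014398509481984? NO
  n = 410: C(410, 8) = 18488798173326195; 18488798173326195 < 18014398509481984? NO
The largest n with C(n, 8) < 18014398509481984 is n = 408 (where E[X] = 17773458424095231/18014398509481984 ≈ 0.98663). Hence R_4(8) > 408, i.e. R_4(8) ≥ 409.

Largest n = 408; hence R_4(8) > 408.


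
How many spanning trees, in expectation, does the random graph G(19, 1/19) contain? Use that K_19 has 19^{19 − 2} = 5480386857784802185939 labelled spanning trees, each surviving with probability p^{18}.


K_19 has 19^{19 − 2} = 5480386857784802185939 labelled spanning trees.
For each such spanning tree H, let X_H = 1 if all 18 edges of H are present in G. Then P[X_H = 1] = p^{18} = (1/19)^{18} = 1/104127350297911241532841.
By linearity: E[X] = Σ_H E[X_H] = 5480386857784802185939 · p^{18} = 5480386857784802185939 · 1/104127350297911241532841 = 1/19.
Numerically: E[X] ≈ 0.0526.

E[X] = 5480386857784802185939 · (1/19)^{18} = 1/19 ≈ 0.0526.


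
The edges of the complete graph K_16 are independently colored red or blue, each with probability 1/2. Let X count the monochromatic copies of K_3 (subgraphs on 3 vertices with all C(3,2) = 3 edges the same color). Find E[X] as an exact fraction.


Let X = Σ_S X_S over the C(16, 3) = 560 subsets S of size 3, where X_S = 1 if the K_3 on S is monochromatic.
For a fixed S, the K_3 on S has C(3, 2) = 3 edges. P[all 3 edges red] = (1/2)^3, and likewise for blue, so P[monochromatic] = 2·(1/2)^3 = 2^{1 − 3} = 1/4.
By linearity of expectation: E[X] = C(16, 3) · 2^{1 − 3} = 560 · 1/4 = 140.
Numerically: E[X] ≈ 140.0000.

E[X] = C(16,3)·2^(1−C(3,2)) = 140 ≈ 140.0000.


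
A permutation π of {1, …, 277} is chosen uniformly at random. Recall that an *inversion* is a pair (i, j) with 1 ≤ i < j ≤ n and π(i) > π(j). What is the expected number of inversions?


Write X = Σ X_I over the C(277, 2) = 38226 pairs i < j, with X_I the indicator of one inversion.
There are 38226 indicators.
For each fixed pair i < j, the values π(i) and π(j) are two distinct elements of {1, …, 277} in uniformly random order; by symmetry P[π(i) > π(j)] = 1/2.
By linearity: E[X] = 38226 · (1/2) = C(277, 2) · (1/2) = 38226/2 = 19113 ≈ 19113.00000.

E[X] = 19113 = 19113.00000.


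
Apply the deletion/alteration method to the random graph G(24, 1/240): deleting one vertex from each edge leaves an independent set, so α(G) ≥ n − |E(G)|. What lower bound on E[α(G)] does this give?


E[|E(G)|] = C(24, 2)·p = 276 · (1/240) = 23/20.
E[α(G)] ≥ n − E[|E(G)|] = 24 − 23/20 = 457/20.
Numerically: ≈ 22.8500.
(This is only a lower bound; the true E[α(G)] may be larger.)

E[α(G)] ≥ 457/20 ≈ 22.8500.


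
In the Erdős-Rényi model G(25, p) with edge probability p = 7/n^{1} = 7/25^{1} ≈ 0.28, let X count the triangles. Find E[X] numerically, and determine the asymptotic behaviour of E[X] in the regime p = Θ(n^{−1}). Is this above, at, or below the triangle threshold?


Number of potential triangles: C(25, 3) = 2300.
Each occurs with probability p³ ≈ (0.28)³ ≈ 2.19520e-02.
By linearity: E[X] = C(25, 3)·p³ ≈ 2300 · 2.19520e-02 ≈ 50.490.
Here α = 1, so p = 7/n is exactly at the triangle threshold p ~ 1/n. Asymptotically E[X] → c³/6 = 7³/6 = 343/6 ≈ 57.167, a bounded constant. In this regime the triangle count is asymptotically Poisson(c³/6).

E[X] ≈ 50.490; in regime p = Θ(1/n^{1}) E[X] stays bounded (at the triangle threshold p ~ 1/n).


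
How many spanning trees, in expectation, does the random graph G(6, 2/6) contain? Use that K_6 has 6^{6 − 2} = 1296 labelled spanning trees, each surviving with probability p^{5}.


K_6 has 6^{6 − 2} = 1296 labelled spanning trees.
For each such spanning tree H, let X_H = 1 if all 5 edges of H are present in G. Then P[X_H = 1] = p^{5} = (1/3)^{5} = 1/243.
By linearity: E[X] = Σ_H E[X_H] = 1296 · p^{5} = 1296 · 1/243 = 16/3.
Numerically: E[X] ≈ 5.333.

E[X] = 1296 · (1/3)^{5} = 16/3 ≈ 5.333.


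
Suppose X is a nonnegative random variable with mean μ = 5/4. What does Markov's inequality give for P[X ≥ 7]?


μ = E[X] = 5/4, a = 7.
Markov: P[X ≥ 7] ≤ μ/a = (5/4)/7 = 5/28.
Numerically: ≈ 0.17857.
(Since a = 7 > μ = 1.25000, the bound 5/28 is < 1 and informative.)

P[X ≥ 7] ≤ 5/28 ≈ 0.17857.


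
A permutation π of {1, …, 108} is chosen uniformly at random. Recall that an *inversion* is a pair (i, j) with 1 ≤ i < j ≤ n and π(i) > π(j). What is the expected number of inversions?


Write X = Σ X_I over the C(108, 2) = 5778 pairs i < j, with X_I the indicator of one inversion.
There are 5778 indicators.
For each fixed pair i < j, the values π(i) and π(j) are two distinct elements of {1, …, 108} in uniformly random order; by symmetry P[π(i) > π(j)] = 1/2.
By linearity: E[X] = 5778 · (1/2) = C(108, 2) · (1/2) = 5778/2 = 2889 ≈ 2889.000.

E[X] = 2889 = 2889.000.


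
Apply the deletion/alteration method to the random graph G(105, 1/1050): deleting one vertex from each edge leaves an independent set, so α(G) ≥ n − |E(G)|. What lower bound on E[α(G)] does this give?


E[|E(G)|] = C(105, 2)·p = 5460 · (1/1050) = 26/5.
E[α(G)] ≥ n − E[|E(G)|] = 105 − 26/5 = 499/5.
Numerically: ≈ 99.80000.
(This is only a lower bound; the true E[α(G)] may be larger.)

E[α(G)] ≥ 499/5 ≈ 99.80000.


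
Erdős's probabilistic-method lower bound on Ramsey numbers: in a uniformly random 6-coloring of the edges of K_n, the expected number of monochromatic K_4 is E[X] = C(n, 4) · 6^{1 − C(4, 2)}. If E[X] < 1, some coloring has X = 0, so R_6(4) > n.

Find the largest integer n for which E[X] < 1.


We need C(n, 4) · 6^{1 − 6} < 1, i.e. C(n, 4) < 6^{6 − 1} = 7776.
Check values of n near the boundary:
  n = 17: C(17, 4) = 2380; 2380 < 7776? YES
  n = 18: C(18, 4) = 3060; 3060 < 7776? YES
  n = 19: C(19, 4) = 3876; 3876 < 7776? YES
  n = 20: C(20, 4) = 4845; 4845 < 7776? YES
  n = 21: C(21, 4) = 5985; 5985 < 7776? YES
  n = 22: C(22, 4) = 7315; 7315 < 7776? YES
  n = 23: C(23, 4) = 8855; 8855 < 7776? NO
  n = 24: C(24, 4) = 10626; 10626 < 7776? NO
  n = 25: C(25, 4) = 12650; 12650 < 7776? NO
The largest n with C(n, 4) < 7776 is n = 22 (where E[X] = 7315/7776 ≈ 0.9407). Hence R_6(4) > 22, i.e. R_6(4) ≥ 23.

Largest n = 22; hence R_6(4) > 22.


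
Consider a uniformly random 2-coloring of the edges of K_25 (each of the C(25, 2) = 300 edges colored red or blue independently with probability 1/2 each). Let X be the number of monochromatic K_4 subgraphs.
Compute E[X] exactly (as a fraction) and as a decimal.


Let X = Σ_S X_S over the C(25, 4) = 12650 subsets S of size 4, where X_S = 1 if the K_4 on S is monochromatic.
For a fixed S, the K_4 on S has C(4, 2) = 6 edges. P[all 6 edges red] = (1/2)^6, and likewise for blue, so P[monochromatic] = 2·(1/2)^6 = 2^{1 − 6} = 1/32.
By linearity of expectation: E[X] = C(25, 4) · 2^{1 − 6} = 12650 · 1/32 = 6325/16.
Numerically: E[X] ≈ 395.31250.

E[X] = C(25,4)·2^(1−C(4,2)) = 6325/16 ≈ 395.31250.


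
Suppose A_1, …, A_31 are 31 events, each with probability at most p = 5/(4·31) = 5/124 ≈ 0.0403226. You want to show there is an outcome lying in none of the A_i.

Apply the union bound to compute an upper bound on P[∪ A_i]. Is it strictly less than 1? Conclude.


Union bound: P[∪_{i=1}^{31} A_i] ≤ Σ_i P[A_i] ≤ 31·p = 31·(5/124) = 5/4.
Numerically: 5/4 ≈ 1.2500000.
Is 5/4 < 1? NO.
Since the bound 5/4 is ≥ 1, the union bound is uninformative here; it does NOT by itself certify existence.

31·p = 5/4 ≈ 1.2500000; existence NOT certified by the union bound.


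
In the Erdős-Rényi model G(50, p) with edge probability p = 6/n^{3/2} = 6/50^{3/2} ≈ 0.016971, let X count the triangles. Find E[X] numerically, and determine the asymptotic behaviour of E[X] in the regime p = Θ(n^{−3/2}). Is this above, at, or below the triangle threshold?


Number of potential triangles: C(50, 3) = 19600.
Each occurs with probability p³ ≈ (0.016971)³ ≈ 4.8875221e-06.
By linearity: E[X] = C(50, 3)·p³ ≈ 19600 · 4.8875221e-06 ≈ 0.09580.
Since α = 3/2 > 1, p = c/n^{3/2} = o(1/n) is below the triangle threshold p ~ 1/n. Asymptotically E[X] ~ (c³/6)·n^{3(1−α)} = (6³/6)·n^{-1.5} → 0, so by Markov's inequality G has no triangles w.h.p.

E[X] ≈ 0.09580; in regime p = Θ(1/n^{3/2}) E[X] tends to 0 (below the triangle threshold p ~ 1/n).


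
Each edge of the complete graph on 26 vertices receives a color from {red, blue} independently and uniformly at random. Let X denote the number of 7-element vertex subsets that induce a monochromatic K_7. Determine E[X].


Let X = Σ_S X_S over the C(26, 7) = 657800 subsets S of size 7, where X_S = 1 if the K_7 on S is monochromatic.
For a fixed S, the K_7 on S has C(7, 2) = 21 edges. P[all 21 edges red] = (1/2)^21, and likewise for blue, so P[monochromatic] = 2·(1/2)^21 = 2^{1 − 21} = 1/1048576.
Summing: E[X] = C(26, 7) · 2^{1 − 21} = 657800 · 1/1048576 = 82225/131072.
Numerically: E[X] ≈ 0.627327.

E[X] = C(26,7)·2^(1−C(7,2)) = 82225/131072 ≈ 0.627327.


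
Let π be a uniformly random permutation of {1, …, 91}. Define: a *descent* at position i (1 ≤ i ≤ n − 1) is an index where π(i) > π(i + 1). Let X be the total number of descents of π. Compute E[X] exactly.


Write X = Σ X_I over i = 1, …, 90, with X_I the indicator of one descent.
There are 90 indicators.
For each fixed i, the pair (π(i), π(i+1)) is a uniformly random ordered pair of distinct values from {1, …, 91}; by symmetry P[π(i) > π(i+1)] = 1/2.
By linearity: E[X] = 90 · (1/2) = (91 − 1) · (1/2) = 45 ≈ 45.000000.

E[X] = 45 = 45.000000.


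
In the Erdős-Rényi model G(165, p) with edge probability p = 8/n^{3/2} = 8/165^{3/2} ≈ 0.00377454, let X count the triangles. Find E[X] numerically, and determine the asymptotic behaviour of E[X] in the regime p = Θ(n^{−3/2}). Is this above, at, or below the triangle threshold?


Number of potential triangles: C(165, 3) = 735130.
Each occurs with probability p³ ≈ (0.00377454)³ ≈ 5.37764602e-08.
By linearity: E[X] = C(165, 3)·p³ ≈ 735130 · 5.37764602e-08 ≈ 0.039533.
Since α = 3/2 > 1, p = c/n^{3/2} = o(1/n) is below the triangle threshold p ~ 1/n. Asymptotically E[X] ~ (c³/6)·n^{3(1−α)} = (8³/6)·n^{-1.5} → 0, so by Markov's inequality G has no triangles w.h.p.

E[X] ≈ 0.039533; in regime p = Θ(1/n^{3/2}) E[X] tends to 0 (below the triangle threshold p ~ 1/n).


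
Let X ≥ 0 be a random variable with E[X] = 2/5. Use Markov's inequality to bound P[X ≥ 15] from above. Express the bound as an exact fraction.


μ = E[X] = 2/5, a = 15.
Markov: P[X ≥ 15] ≤ μ/a = (2/5)/15 = 2/75.
Numerically: ≈ 0.0267.
(Since a = 15 > μ = 0.4000, the bound 2/75 is < 1 and informative.)

P[X ≥ 15] ≤ 2/75 ≈ 0.0267.


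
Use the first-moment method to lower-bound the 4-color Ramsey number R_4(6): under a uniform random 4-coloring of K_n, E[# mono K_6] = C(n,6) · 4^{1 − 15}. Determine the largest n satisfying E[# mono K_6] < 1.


We need C(n, 6) · 4^{1 − 15} < 1, i.e. C(n, 6) < 4^{15 − 1} = 268435456.
Check values of n near the boundary:
  n = 76: C(76, 6) = 218618940; 218618940 < 268435456? YES
  n = 77: C(77, 6) = 237093780; 237093780 < 268435456? YES
  n = 78: C(78, 6) = 256851595; 256851595 < 268435456? YES
  n = 79: C(79, 6) = 277962685; 277962685 < 268435456? NO
  n = 80: C(80, 6) = 300500200; 300500200 < 268435456? NO
The largest n with C(n, 6) < 268435456 is n = 78 (where E[X] = 256851595/268435456 ≈ 0.95685). Hence R_4(6) > 78, i.e. R_4(6) ≥ 79.

Largest n = 78; hence R_4(6) > 78.


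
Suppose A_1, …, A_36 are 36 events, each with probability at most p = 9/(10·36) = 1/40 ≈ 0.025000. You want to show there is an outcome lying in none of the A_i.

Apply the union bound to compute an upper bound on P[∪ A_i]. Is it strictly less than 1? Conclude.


Union bound: P[∪_{i=1}^{36} A_i] ≤ Σ_i P[A_i] ≤ 36·p = 36·(1/40) = 9/10.
Numerically: 9/10 ≈ 0.900000.
Is 9/10 < 1? YES.
Since P[∪ A_i] ≤ 9/10 < 1, the complement has P[∩ A_i^c] ≥ 1 − 9/10 = 1/10 > 0, so some outcome avoids every A_i.

36·p = 9/10 ≈ 0.900000; existence CERTIFIED by the union bound.


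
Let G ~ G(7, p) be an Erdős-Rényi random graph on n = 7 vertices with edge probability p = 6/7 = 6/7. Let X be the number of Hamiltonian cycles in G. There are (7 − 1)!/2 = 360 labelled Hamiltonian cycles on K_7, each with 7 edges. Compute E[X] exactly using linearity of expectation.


K_7 has (7 − 1)!/2 = 360 labelled Hamiltonian cycles.
For each such Hamiltonian cycle H, let X_H = 1 if all 7 edges of H are present in G. Then P[X_H = 1] = p^{7} = (6/7)^{7} = 279936/823543.
By linearity of expectation: E[X] = Σ_H E[X_H] = 360 · p^{7} = 360 · 279936/823543 = 100776960/823543.
Numerically: E[X] ≈ 122.

E[X] = 360 · (6/7)^{7} = 100776960/823543 ≈ 122.


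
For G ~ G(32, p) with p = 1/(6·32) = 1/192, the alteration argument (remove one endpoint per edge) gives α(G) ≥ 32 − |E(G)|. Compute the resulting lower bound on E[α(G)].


E[|E(G)|] = C(32, 2)·p = 496 · (1/192) = 31/12.
E[α(G)] ≥ n − E[|E(G)|] = 32 − 31/12 = 353/12.
Numerically: ≈ 29.4167.
(This is only a lower bound; the true E[α(G)] may be larger.)

E[α(G)] ≥ 353/12 ≈ 29.4167.


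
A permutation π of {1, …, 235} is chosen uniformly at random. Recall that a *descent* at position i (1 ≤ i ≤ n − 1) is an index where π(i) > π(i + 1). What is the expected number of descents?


Write X = Σ X_I over i = 1, …, 234, with X_I the indicator of one descent.
There are 234 indicators.
For each fixed i, the pair (π(i), π(i+1)) is a uniformly random ordered pair of distinct values from {1, …, 235}; by symmetry P[π(i) > π(i+1)] = 1/2.
By linearity: E[X] = 234 · (1/2) = (235 − 1) · (1/2) = 117 ≈ 117.0000.

E[X] = 117 = 117.0000.


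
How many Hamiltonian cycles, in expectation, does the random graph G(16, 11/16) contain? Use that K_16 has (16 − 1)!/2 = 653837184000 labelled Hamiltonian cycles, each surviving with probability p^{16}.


K_16 has (16 − 1)!/2 = 653837184000 labelled Hamiltonian cycles.
For each such Hamiltonian cycle H, let X_H = 1 if all 16 edges of H are present in G. Then P[X_H = 1] = p^{16} = (11/16)^{16} = 45949729863572161/18446744073709551616.
By linearity of expectation: E[X] = Σ_H E[X_H] = 653837184000 · p^{16} = 653837184000 · 45949729863572161/18446744073709551616 = 29339494120662818290072875/18014398509481984.
Numerically: E[X] ≈ 1.62867e+09.

E[X] = 653837184000 · (11/16)^{16} = 29339494120662818290072875/18014398509481984 ≈ 1.62867e+09.


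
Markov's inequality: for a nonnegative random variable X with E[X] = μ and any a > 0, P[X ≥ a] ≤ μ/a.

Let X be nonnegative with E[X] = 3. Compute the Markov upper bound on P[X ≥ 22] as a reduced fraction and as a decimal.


μ = E[X] = 3, a = 22.
Markov: P[X ≥ 22] ≤ μ/a = (3)/22 = 3/22.
Numerically: ≈ 0.13636.
(Since a = 22 > μ = 3.00000, the bound 3/22 is < 1 and informative.)

P[X ≥ 22] ≤ 3/22 ≈ 0.13636.


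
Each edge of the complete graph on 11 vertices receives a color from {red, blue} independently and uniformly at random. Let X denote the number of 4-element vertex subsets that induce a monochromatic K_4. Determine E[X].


Let X = Σ_S X_S over the C(11, 4) = 330 subsets S of size 4, where X_S = 1 if the K_4 on S is monochromatic.
For a fixed S, the K_4 on S has C(4, 2) = 6 edges. P[all 6 edges red] = (1/2)^6, and likewise for blue, so P[monochromatic] = 2·(1/2)^6 = 2^{1 − 6} = 1/32.
By linearity: E[X] = C(11, 4) · 2^{1 − 6} = 330 · 1/32 = 165/16.
Numerically: E[X] ≈ 10.312500.

E[X] = C(11,4)·2^(1−C(4,2)) = 165/16 ≈ 10.312500.


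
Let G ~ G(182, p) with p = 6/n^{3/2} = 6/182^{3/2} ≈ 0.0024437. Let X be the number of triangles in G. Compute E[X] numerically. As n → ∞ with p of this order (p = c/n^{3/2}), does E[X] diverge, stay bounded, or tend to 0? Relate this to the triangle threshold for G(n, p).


Number of potential triangles: C(182, 3) = 988260.
Each occurs with probability p³ ≈ (0.0024437)³ ≈ 1.4592594e-08.
By linearity: E[X] = C(182, 3)·p³ ≈ 988260 · 1.4592594e-08 ≈ 0.01442.
Since α = 3/2 > 1, p = c/n^{3/2} = o(1/n) is below the triangle threshold p ~ 1/n. Asymptotically E[X] ~ (c³/6)·n^{3(1−α)} = (6³/6)·n^{-1.5} → 0, so by Markov's inequality G has no triangles w.h.p.

E[X] ≈ 0.01442; in regime p = Θ(1/n^{3/2}) E[X] tends to 0 (below the triangle threshold p ~ 1/n).


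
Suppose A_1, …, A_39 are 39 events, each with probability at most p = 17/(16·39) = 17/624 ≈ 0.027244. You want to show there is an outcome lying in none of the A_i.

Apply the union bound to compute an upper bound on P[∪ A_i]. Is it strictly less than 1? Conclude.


Union bound: P[∪_{i=1}^{39} A_i] ≤ Σ_i P[A_i] ≤ 39·p = 39·(17/624) = 17/16.
Numerically: 17/16 ≈ 1.062500.
Is 17/16 < 1? NO.
Since the bound 17/16 is ≥ 1, the union bound is uninformative here; it does NOT by itself certify existence.

39·p = 17/16 ≈ 1.062500; existence NOT certified by the union bound.


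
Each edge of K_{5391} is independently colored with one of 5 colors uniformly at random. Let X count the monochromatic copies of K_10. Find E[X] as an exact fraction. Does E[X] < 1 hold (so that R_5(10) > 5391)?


E[X] = C(5391, 10) · 5^{1 − 45} = 5666344714787188828795213697883 · 5^{−44} = 5666344714787188828795213697883/5684341886080801486968994140625.
As a reduced fraction: E[X] = 5666344714787188828795213697883/5684341886080801486968994140625 ≈ 0.996834.
Is E[X] < 1? YES.
Since E[X] < 1, there exists a 5-coloring of K_{5391} with no monochromatic K_10; hence R_5(10) > 5391.

E[X] = 5666344714787188828795213697883/5684341886080801486968994140625 ≈ 0.996834; E[X] < 1, so R_5(10) > 5391.


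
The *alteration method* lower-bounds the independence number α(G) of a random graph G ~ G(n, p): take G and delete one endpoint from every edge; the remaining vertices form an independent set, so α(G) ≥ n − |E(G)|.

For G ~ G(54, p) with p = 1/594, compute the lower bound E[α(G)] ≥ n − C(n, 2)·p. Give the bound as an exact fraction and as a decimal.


E[|E(G)|] = C(54, 2)·p = 1431 · (1/594) = 53/22.
E[α(G)] ≥ n − E[|E(G)|] = 54 − 53/22 = 1135/22.
Numerically: ≈ 51.59091.
(This is only a lower bound; the true E[α(G)] may be larger.)

E[α(G)] ≥ 1135/22 ≈ 51.59091.


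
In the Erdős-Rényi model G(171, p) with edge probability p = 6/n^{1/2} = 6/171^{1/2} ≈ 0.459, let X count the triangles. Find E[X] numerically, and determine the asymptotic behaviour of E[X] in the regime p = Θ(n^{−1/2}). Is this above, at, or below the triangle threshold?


Number of potential triangles: C(171, 3) = 818805.
Each occurs with probability p³ ≈ (0.459)³ ≈ 9.65961e-02.
By linearity: E[X] = C(171, 3)·p³ ≈ 818805 · 9.65961e-02 ≈ 79093.368.
Since α = 1/2 < 1, p = c/n^{1/2} ≫ 1/n is above the triangle threshold p ~ 1/n. Asymptotically E[X] ~ (c³/6)·n^{3(1−α)} = (6³/6)·n^{1.5} → ∞; triangles are abundant w.h.p.

E[X] ≈ 79093.368; in regime p = Θ(1/n^{1/2}) E[X] diverges (above the triangle threshold p ~ 1/n).


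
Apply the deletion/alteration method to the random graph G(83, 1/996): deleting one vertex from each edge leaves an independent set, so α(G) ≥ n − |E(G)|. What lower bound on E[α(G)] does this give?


E[|E(G)|] = C(83, 2)·p = 3403 · (1/996) = 41/12.
E[α(G)] ≥ n − E[|E(G)|] = 83 − 41/12 = 955/12.
Numerically: ≈ 79.58333.
(This is only a lower bound; the true E[α(G)] may be larger.)

E[α(G)] ≥ 955/12 ≈ 79.58333.


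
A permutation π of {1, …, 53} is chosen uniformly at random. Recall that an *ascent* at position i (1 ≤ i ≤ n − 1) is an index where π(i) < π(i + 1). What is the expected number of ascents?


Write X = Σ X_I over i = 1, …, 52, with X_I the indicator of one ascent.
There are 52 indicators.
For each fixed i, the pair (π(i), π(i+1)) is a uniformly random ordered pair of distinct values from {1, …, 53}; by symmetry P[π(i) < π(i+1)] = 1/2.
By linearity: E[X] = 52 · (1/2) = (53 − 1) · (1/2) = 26 ≈ 26.000.

E[X] = 26 = 26.000.


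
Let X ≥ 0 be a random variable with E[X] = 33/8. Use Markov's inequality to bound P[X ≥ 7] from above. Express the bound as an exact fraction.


μ = E[X] = 33/8, a = 7.
Markov: P[X ≥ 7] ≤ μ/a = (33/8)/7 = 33/56.
Numerically: ≈ 0.58929.
(Since a = 7 > μ = 4.12500, the bound 33/56 is < 1 and informative.)

P[X ≥ 7] ≤ 33/56 ≈ 0.58929.


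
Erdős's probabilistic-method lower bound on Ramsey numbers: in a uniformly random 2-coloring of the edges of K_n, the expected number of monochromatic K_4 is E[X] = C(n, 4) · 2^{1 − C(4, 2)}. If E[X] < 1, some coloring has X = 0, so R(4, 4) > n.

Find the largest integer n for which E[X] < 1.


We need C(n, 4) · 2^{1 − 6} < 1, i.e. C(n, 4) < 2^{6 − 1} = 32.
Check values of n near the boundary:
  n = 4: C(4, 4) = 1; 1 < 32? YES
  n = 5: C(5, 4) = 5; 5 < 32? YES
  n = 6: C(6, 4) = 15; 15 < 32? YES
  n = 7: C(7, 4) = 35; 35 < 32? NO
  n = 8: C(8, 4) = 70; 70 < 32? NO
The largest n with C(n, 4) < 32 is n = 6 (where E[X] = 15/32 ≈ 0.469). Hence R(4, 4) > 6, i.e. R(4, 4) ≥ 7.

Largest n = 6; hence R(4, 4) > 6.


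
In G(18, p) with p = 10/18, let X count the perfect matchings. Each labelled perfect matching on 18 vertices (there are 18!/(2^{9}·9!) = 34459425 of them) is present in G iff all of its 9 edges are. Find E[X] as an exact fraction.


K_18 has 18!/(2^{9}·9!) = 34459425 labelled perfect matchings.
For each such perfect matching H, let X_H = 1 if all 9 edges of H are present in G. Then P[X_H = 1] = p^{9} = (5/9)^{9} = 1953125/387420489.
By linearity: E[X] = Σ_H E[X_H] = 34459425 · p^{9} = 34459425 · 1953125/387420489 = 830908203125/4782969.
Numerically: E[X] ≈ 173722.

E[X] = 34459425 · (5/9)^{9} = 830908203125/4782969 ≈ 173722.


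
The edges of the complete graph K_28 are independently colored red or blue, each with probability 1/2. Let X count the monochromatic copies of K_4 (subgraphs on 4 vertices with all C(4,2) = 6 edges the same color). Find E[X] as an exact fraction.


Let X = Σ_S X_S over the C(28, 4) = 20475 subsets S of size 4, where X_S = 1 if the K_4 on S is monochromatic.
For a fixed S, the K_4 on S has C(4, 2) = 6 edges. P[all 6 edges red] = (1/2)^6, and likewise for blue, so P[monochromatic] = 2·(1/2)^6 = 2^{1 − 6} = 1/32.
By linearity: E[X] = C(28, 4) · 2^{1 − 6} = 20475 · 1/32 = 20475/32.
Numerically: E[X] ≈ 639.844.

E[X] = C(28,4)·2^(1−C(4,2)) = 20475/32 ≈ 639.844.


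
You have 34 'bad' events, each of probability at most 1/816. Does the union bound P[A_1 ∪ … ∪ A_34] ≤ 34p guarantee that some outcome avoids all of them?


Union bound: P[∪_{i=1}^{34} A_i] ≤ Σ_i P[A_i] ≤ 34·p = 34·(1/816) = 1/24.
Numerically: 1/24 ≈ 0.0417.
Is 1/24 < 1? YES.
Since P[∪ A_i] ≤ 1/24 < 1, the complement has P[∩ A_i^c] ≥ 1 − 1/24 = 23/24 > 0, so some outcome avoids every A_i.

34·p = 1/24 ≈ 0.0417; existence CERTIFIED by the union bound.


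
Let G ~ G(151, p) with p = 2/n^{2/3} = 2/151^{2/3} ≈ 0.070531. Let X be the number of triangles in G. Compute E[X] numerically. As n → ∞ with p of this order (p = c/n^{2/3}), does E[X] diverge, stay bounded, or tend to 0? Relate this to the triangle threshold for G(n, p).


Number of potential triangles: C(151, 3) = 562475.
Each occurs with probability p³ ≈ (0.070531)³ ≈ 3.5086180e-04.
By linearity: E[X] = C(151, 3)·p³ ≈ 562475 · 3.5086180e-04 ≈ 197.35099.
Since α = 2/3 < 1, p = c/n^{2/3} ≫ 1/n is above the triangle threshold p ~ 1/n. Asymptotically E[X] ~ (c³/6)·n^{3(1−α)} = (2³/6)·n^{1} → ∞; triangles are abundant w.h.p.

E[X] ≈ 197.35099; in regime p = Θ(1/n^{2/3}) E[X] diverges (above the triangle threshold p ~ 1/n).


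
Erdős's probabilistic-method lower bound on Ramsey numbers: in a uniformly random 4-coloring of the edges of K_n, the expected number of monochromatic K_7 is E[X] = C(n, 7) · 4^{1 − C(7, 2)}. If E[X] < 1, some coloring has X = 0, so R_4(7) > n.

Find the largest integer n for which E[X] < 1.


We need C(n, 7) · 4^{1 − 21} < 1, i.e. C(n, 7) < 4^{21 − 1} = 1099511627776.
Check values of n near the boundary:
  n = 175: C(175, 7) = 883208107275; 883208107275 < 1099511627776? YES
  n = 176: C(176, 7) = 919790691600; 919790691600 < 1099511627776? YES
  n = 177: C(177, 7) = 957664425960; 957664425960 < 1099511627776? YES
  n = 178: C(178, 7) = 996867063280; 996867063280 < 1099511627776? YES
  n = 179: C(179, 7) = 1037437234460; 1037437234460 < 1099511627776? YES
  n = 180: C(180, 7) = 1079414463600; 1079414463600 < 1099511627776? YES
  n = 181: C(181, 7) = 1122839183400; 1122839183400 < 1099511627776? NO
  n = 182: C(182, 7) = 1167752750736; 1167752750736 < 1099511627776? NO
  n = 183: C(183, 7) = 1214197462413; 1214197462413 < 1099511627776? NO
The largest n with C(n, 7) < 1099511627776 is n = 180 (where E[X] = 67463403975/68719476736 ≈ 0.982). Hence R_4(7) > 180, i.e. R_4(7) ≥ 181.

Largest n = 180; hence R_4(7) > 180.


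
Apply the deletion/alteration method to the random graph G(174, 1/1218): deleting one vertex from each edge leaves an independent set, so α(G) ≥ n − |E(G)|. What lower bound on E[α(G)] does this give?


E[|E(G)|] = C(174, 2)·p = 15051 · (1/1218) = 173/14.
E[α(G)] ≥ n − E[|E(G)|] = 174 − 173/14 = 2263/14.
Numerically: ≈ 161.64286.
(This is only a lower bound; the true E[α(G)] may be larger.)

E[α(G)] ≥ 2263/14 ≈ 161.64286.


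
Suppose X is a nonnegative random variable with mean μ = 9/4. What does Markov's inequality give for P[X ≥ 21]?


μ = E[X] = 9/4, a = 21.
Markov: P[X ≥ 21] ≤ μ/a = (9/4)/21 = 3/28.
Numerically: ≈ 0.107.
(Since a = 21 > μ = 2.250, the bound 3/28 is < 1 and informative.)

P[X ≥ 21] ≤ 3/28 ≈ 0.107.


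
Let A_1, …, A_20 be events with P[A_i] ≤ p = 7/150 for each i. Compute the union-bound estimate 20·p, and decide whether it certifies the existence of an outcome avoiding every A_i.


Union bound: P[∪_{i=1}^{20} A_i] ≤ Σ_i P[A_i] ≤ 20·p = 20·(7/150) = 14/15.
Numerically: 14/15 ≈ 0.933333.
Is 14/15 < 1? YES.
Since P[∪ A_i] ≤ 14/15 < 1, the complement has P[∩ A_i^c] ≥ 1 − 14/15 = 1/15 > 0, so some outcome avoids every A_i.

20·p = 14/15 ≈ 0.933333; existence CERTIFIED by the union bound.


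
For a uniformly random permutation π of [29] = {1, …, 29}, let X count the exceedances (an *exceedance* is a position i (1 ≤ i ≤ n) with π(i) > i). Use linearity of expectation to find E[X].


Write X = Σ_{i=1}^{29} X_i, where X_i = 1_{π(i) > i}.
For each fixed i, π(i) is uniform over {1, …, 29} (marginal of a uniform permutation), so P[π(i) > i] = (n − i)/n. Summing: Σ_{i=1}^{29} (n − i)/n = (0 + 1 + … + 28)/29 = 29(29 − 1)/(2·29) = (29 − 1)/2.
Hence E[X] = Σ_{i=1}^{29} (29 − i)/29 = 14 ≈ 14.000000.

E[X] = 14 = 14.000000.


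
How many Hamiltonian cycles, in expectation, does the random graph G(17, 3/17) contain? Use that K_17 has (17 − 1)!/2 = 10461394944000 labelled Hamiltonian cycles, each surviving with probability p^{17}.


K_17 has (17 − 1)!/2 = 10461394944000 labelled Hamiltonian cycles.
For each such Hamiltonian cycle H, let X_H = 1 if all 17 edges of H are present in G. Then P[X_H = 1] = p^{17} = (3/17)^{17} = 129140163/827240261886336764177.
Summing the indicators: E[X] = Σ_H E[X_H] = 10461394944000 · p^{17} = 10461394944000 · 129140163/827240261886336764177 = 1350986248275535872000/827240261886336764177.
Numerically: E[X] ≈ 1.63312.

E[X] = 10461394944000 · (3/17)^{17} = 1350986248275535872000/827240261886336764177 ≈ 1.63312.


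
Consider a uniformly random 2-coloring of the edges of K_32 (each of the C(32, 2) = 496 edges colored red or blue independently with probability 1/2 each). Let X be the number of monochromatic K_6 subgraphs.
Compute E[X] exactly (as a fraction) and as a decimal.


Let X = Σ_S X_S over the C(32, 6) = 906192 subsets S of size 6, where X_S = 1 if the K_6 on S is monochromatic.
For a fixed S, the K_6 on S has C(6, 2) = 15 edges. P[all 15 edges red] = (1/2)^15, and likewise for blue, so P[monochromatic] = 2·(1/2)^15 = 2^{1 − 15} = 1/16384.
By linearity: E[X] = C(32, 6) · 2^{1 − 15} = 906192 · 1/16384 = 56637/1024.
Numerically: E[X] ≈ 55.30957.

E[X] = C(32,6)·2^(1−C(6,2)) = 56637/1024 ≈ 55.30957.


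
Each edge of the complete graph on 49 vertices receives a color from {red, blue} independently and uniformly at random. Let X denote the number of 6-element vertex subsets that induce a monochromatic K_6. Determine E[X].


Let X = Σ_S X_S over the C(49, 6) = 13983816 subsets S of size 6, where X_S = 1 if the K_6 on S is monochromatic.
For a fixed S, the K_6 on S has C(6, 2) = 15 edges. P[all 15 edges red] = (1/2)^15, and likewise for blue, so P[monochromatic] = 2·(1/2)^15 = 2^{1 − 15} = 1/16384.
Summing: E[X] = C(49, 6) · 2^{1 − 15} = 13983816 · 1/16384 = 1747977/2048.
Numerically: E[X] ≈ 853.5044.

E[X] = C(49,6)·2^(1−C(6,2)) = 1747977/2048 ≈ 853.5044.


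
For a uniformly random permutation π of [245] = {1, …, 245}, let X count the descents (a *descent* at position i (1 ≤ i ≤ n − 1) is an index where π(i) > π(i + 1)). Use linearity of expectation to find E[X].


Write X = Σ X_I over i = 1, …, 244, with X_I the indicator of one descent.
There are 244 indicators.
For each fixed i, the pair (π(i), π(i+1)) is a uniformly random ordered pair of distinct values from {1, …, 245}; by symmetry P[π(i) > π(i+1)] = 1/2.
By linearity: E[X] = 244 · (1/2) = (245 − 1) · (1/2) = 122 ≈ 122.0000.

E[X] = 122 = 122.0000.


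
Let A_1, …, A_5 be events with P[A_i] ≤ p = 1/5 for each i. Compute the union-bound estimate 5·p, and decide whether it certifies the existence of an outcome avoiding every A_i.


Union bound: P[∪_{i=1}^{5} A_i] ≤ Σ_i P[A_i] ≤ 5·p = 5·(1/5) = 1.
Numerically: 1 ≈ 1.000000.
Is 1 < 1? NO.
Since the bound 1 is ≥ 1, the union bound is uninformative here; it does NOT by itself certify existence.

5·p = 1 ≈ 1.000000; existence NOT certified by the union bound.


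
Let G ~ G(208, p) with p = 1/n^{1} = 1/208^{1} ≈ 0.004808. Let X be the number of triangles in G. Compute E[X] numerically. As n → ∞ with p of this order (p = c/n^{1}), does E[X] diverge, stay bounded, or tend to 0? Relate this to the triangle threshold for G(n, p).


Number of potential triangles: C(208, 3) = 1478256.
Each occurs with probability p³ ≈ (0.004808)³ ≈ 1.111245e-07.
By linearity: E[X] = C(208, 3)·p³ ≈ 1478256 · 1.111245e-07 ≈ 0.1643.
Here α = 1, so p = 1/n is exactly at the triangle threshold p ~ 1/n. Asymptotically E[X] → c³/6 = 1³/6 = 1/6 ≈ 0.1667, a bounded constant. In this regime the triangle count is asymptotically Poisson(c³/6).

E[X] ≈ 0.1643; in regime p = Θ(1/n^{1}) E[X] stays bounded (at the triangle threshold p ~ 1/n).


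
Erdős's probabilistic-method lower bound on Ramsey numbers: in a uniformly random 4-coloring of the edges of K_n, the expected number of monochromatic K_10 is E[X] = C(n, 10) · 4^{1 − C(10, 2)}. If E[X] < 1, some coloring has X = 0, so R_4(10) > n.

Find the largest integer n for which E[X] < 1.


We need C(n, 10) · 4^{1 − 45} < 1, i.e. C(n, 10) < 4^{45 − 1} = 309485009821345068724781056.
Check values of n near the boundary:
  n = 2022: C(2022, 10) = 307870445231474093395937796; 307870445231474093395937796 < 309485009821345068724781056? YES
  n = 2023: C(2023, 10) = 309399856285778485315440716; 309399856285778485315440716 < 309485009821345068724781056? YES
  n = 2024: C(2024, 10) = 310936101848269937576192656; 310936101848269937576192656 < 309485009821345068724781056? NO
The largest n with C(n, 10) < 309485009821345068724781056 is n = 2023 (where E[X] = 77349964071444621328860179/77371252455336267181195264 ≈ 0.9997249). Hence R_4(10) > 2023, i.e. R_4(10) ≥ 2024.

Largest n = 2023; hence R_4(10) > 2023.


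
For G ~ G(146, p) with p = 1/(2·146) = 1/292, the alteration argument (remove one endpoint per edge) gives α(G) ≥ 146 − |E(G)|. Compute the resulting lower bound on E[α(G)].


E[|E(G)|] = C(146, 2)·p = 10585 · (1/292) = 145/4.
E[α(G)] ≥ n − E[|E(G)|] = 146 − 145/4 = 439/4.
Numerically: ≈ 109.7500.
(This is only a lower bound; the true E[α(G)] may be larger.)

E[α(G)] ≥ 439/4 ≈ 109.7500.


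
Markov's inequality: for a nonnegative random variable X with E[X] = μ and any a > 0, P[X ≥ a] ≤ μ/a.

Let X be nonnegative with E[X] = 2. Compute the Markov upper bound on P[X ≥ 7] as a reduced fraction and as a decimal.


μ = E[X] = 2, a = 7.
Markov: P[X ≥ 7] ≤ μ/a = (2)/7 = 2/7.
Numerically: ≈ 0.285714.
(Since a = 7 > μ = 2.000000, the bound 2/7 is < 1 and informative.)

P[X ≥ 7] ≤ 2/7 ≈ 0.285714.


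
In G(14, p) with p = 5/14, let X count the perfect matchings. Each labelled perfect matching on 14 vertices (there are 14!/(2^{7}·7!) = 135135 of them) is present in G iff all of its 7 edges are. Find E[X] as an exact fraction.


K_14 has 14!/(2^{7}·7!) = 135135 labelled perfect matchings.
For each such perfect matching H, let X_H = 1 if all 7 edges of H are present in G. Then P[X_H = 1] = p^{7} = (5/14)^{7} = 78125/105413504.
By linearity of expectation: E[X] = Σ_H E[X_H] = 135135 · p^{7} = 135135 · 78125/105413504 = 1508203125/15059072.
Numerically: E[X] ≈ 100.2.

E[X] = 135135 · (5/14)^{7} = 1508203125/15059072 ≈ 100.2.


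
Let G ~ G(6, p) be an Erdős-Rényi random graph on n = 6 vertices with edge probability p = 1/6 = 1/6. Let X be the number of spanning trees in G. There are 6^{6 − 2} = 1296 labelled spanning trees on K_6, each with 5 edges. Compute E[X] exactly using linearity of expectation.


K_6 has 6^{6 − 2} = 1296 labelled spanning trees.
For each such spanning tree H, let X_H = 1 if all 5 edges of H are present in G. Then P[X_H = 1] = p^{5} = (1/6)^{5} = 1/7776.
By linearity: E[X] = Σ_H E[X_H] = 1296 · p^{5} = 1296 · 1/7776 = 1/6.
Numerically: E[X] ≈ 0.166667.

E[X] = 1296 · (1/6)^{5} = 1/6 ≈ 0.166667.
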